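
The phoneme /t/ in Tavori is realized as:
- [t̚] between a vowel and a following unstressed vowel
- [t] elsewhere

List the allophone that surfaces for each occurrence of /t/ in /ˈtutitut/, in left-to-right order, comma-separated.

Occurrence 1 (position 1): no conditioning environment matches → elsewhere allophone [t].
Occurrence 2 (position 3): between a vowel and a following unstressed vowel → [t̚].
Occurrence 3 (position 5): between a vowel and a following unstressed vowel → [t̚].
Occurrence 4 (position 7): no conditioning environment matches → elsewhere allophone [t].

[t], [t̚], [t̚], [t]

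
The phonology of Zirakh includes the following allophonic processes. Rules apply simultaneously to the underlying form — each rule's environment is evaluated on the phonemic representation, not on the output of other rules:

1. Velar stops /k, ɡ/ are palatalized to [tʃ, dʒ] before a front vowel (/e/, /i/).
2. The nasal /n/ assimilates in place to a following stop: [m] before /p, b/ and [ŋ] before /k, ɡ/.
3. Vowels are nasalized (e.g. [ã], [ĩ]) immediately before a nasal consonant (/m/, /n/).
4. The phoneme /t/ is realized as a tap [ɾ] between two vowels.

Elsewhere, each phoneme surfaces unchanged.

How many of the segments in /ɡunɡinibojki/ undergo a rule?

5

Segments that undergo a rule: /u/ → [ũ] (rule 3); /n/ → [ŋ] (rule 2); /ɡ/ → [dʒ] (rule 1); /i/ → [ĩ] (rule 3); /k/ → [tʃ] (rule 1).
All other segments surface unchanged.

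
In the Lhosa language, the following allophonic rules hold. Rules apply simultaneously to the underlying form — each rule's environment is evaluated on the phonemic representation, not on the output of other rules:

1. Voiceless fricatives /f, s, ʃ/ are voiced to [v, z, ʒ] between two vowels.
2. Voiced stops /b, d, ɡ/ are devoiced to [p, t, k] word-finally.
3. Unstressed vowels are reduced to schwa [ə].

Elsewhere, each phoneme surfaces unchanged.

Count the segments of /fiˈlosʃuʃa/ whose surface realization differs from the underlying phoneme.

4

Segments that undergo a rule: /i/ → [ə] (rule 3); /u/ → [ə] (rule 3); /ʃ/ → [ʒ] (rule 1); /a/ → [ə] (rule 3).
All other segments surface unchanged.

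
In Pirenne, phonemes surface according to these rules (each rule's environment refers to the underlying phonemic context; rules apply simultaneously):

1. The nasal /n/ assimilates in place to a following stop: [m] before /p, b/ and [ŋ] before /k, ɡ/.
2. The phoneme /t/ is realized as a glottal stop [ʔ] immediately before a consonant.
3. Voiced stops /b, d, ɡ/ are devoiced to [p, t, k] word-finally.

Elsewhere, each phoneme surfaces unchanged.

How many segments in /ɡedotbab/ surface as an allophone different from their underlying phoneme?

2

Segments that undergo a rule: /t/ → [ʔ] (rule 2); /b/ → [p] (rule 3).
All other segments surface unchanged.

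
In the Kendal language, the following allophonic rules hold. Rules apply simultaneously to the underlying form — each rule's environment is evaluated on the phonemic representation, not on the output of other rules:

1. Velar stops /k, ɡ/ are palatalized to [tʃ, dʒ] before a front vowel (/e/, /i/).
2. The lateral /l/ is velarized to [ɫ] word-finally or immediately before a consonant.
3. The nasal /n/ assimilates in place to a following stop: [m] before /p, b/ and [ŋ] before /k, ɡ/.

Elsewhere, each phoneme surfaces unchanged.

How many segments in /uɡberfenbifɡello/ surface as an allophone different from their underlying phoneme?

Segments that undergo a rule: /n/ → [m] (rule 3); /ɡ/ → [dʒ] (rule 1); /l/ → [ɫ] (rule 2).
All other segments surface unchanged.

3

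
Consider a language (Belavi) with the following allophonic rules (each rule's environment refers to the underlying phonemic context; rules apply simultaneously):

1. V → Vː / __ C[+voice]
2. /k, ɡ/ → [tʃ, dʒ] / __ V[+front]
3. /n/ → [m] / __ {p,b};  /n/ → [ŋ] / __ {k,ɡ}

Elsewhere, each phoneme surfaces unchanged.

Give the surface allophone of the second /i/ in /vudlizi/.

[i]

/i/ (word-final) is in the target of rule 1 but the environment (before a voiced consonant) is not met → [i].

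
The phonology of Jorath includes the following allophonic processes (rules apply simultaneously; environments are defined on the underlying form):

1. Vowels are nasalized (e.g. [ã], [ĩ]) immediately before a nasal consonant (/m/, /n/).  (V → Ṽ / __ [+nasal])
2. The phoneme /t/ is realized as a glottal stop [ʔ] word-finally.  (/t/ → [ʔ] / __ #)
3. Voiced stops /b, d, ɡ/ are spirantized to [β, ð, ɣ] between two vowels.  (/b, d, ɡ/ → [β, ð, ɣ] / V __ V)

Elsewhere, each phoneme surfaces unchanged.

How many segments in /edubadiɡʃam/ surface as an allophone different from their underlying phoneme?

4

Segments that undergo a rule: /d/ → [ð] (rule 3); /b/ → [β] (rule 3); /d/ → [ð] (rule 3); /a/ → [ã] (rule 1).
All other segments surface unchanged.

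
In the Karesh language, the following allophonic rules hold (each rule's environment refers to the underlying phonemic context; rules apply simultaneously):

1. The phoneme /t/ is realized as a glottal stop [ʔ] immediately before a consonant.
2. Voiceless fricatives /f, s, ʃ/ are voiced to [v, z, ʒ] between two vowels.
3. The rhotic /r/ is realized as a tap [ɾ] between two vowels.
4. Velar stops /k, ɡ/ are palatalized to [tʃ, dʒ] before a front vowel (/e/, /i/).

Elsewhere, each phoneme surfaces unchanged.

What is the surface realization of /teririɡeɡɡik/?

[teɾiɾidʒeɡdʒik]

/t/ (word-initial): rule 1 targets it, but not immediately before a consonant → unchanged [t].
/e/ — not in any rule's target class → [e].
/r/ (between /e/ and /i/): between two vowels, so rule 3 applies → [ɾ].
/i/ stays [i].
Rule 3 applies to /r/ (between /i/ and /i/: between two vowels) → [ɾ].
/i/ — not in any rule's target class → [i].
/ɡ/ (between /i/ and /e/) occurs before a front vowel → [dʒ] by rule 4.
/e/ — not in any rule's target class → [e].
/ɡ/ — between /e/ and /ɡ/; rule 4 does not apply here → [ɡ].
Rule 4 applies to /ɡ/ (between /ɡ/ and /i/: before a front vowel) → [dʒ].
/i/ (between /ɡ/ and /k/) is unaffected → [i].
/k/ — word-final; rule 4 does not apply here → [k].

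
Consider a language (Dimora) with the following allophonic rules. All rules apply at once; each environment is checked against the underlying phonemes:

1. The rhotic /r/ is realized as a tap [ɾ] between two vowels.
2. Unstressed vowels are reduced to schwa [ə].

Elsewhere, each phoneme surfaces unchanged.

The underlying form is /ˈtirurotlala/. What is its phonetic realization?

[ˈtiɾəɾətlələ]

/t/ (word-initial) is unaffected → [t].
/i/ — between /t/ and /r/; rule 2 does not apply here → [i].
/r/ (between /i/ and /u/) occurs between two vowels → [ɾ] by rule 1.
/u/ — between /r/ and /r/, in an unstressed syllable — surfaces as [ə] (rule 2).
/r/ — between /u/ and /o/, between two vowels — surfaces as [ɾ] (rule 1).
/o/ (between /r/ and /t/): in an unstressed syllable, so rule 2 applies → [ə].
/t/ stays [t].
/l/ stays [l].
/a/ — between /l/ and /l/, in an unstressed syllable — surfaces as [ə] (rule 2).
/l/ (between /a/ and /a/) is unaffected → [l].
/a/ (word-final): in an unstressed syllable, so rule 2 applies → [ə].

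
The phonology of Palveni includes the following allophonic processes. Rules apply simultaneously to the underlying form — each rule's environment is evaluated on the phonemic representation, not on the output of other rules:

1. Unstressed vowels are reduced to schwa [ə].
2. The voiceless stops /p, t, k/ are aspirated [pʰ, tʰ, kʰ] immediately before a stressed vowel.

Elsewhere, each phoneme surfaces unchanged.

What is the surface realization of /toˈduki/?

[təˈdukə]

/t/ (word-initial): rule 2 targets it, but not immediately before a stressed vowel → unchanged [t].
/o/ (between /t/ and /d/): in an unstressed syllable, so rule 1 applies → [ə].
/d/ — not in any rule's target class → [d].
/u/ (between /d/ and /k/) fails the environment for rule 1, so it stays [u].
/k/ (between /u/ and /i/) is in the target of rule 2 but the environment (immediately before a stressed vowel) is not met → [k].
/i/ meets the environment for rule 1 (in an unstressed syllable) → [ə].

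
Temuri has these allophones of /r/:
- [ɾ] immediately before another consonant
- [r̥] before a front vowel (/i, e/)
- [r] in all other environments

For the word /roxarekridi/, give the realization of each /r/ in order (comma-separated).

[r], [r̥], [r̥]

Occurrence 1 (position 1): no conditioning environment matches → elsewhere allophone [r].
Occurrence 2 (position 5): before a front vowel (/i, e/) → [r̥].
Occurrence 3 (position 8): before a front vowel (/i, e/) → [r̥].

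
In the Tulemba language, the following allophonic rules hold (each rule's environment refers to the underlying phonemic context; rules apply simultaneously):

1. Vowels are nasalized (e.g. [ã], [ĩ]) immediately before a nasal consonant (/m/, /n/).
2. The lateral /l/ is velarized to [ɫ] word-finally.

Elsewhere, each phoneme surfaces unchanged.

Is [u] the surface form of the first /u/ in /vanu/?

Yes

/u/ (word-final) fails the environment for rule 1, so it stays [u].
The actual realization is [u], which matches [u].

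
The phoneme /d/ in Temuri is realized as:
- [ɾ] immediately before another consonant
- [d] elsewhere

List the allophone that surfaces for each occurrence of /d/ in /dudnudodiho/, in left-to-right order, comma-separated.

Occurrence 1 (position 1): no conditioning environment matches → elsewhere allophone [d].
Occurrence 2 (position 3): immediately before another consonant → [ɾ].
Occurrence 3 (position 6): no conditioning environment matches → elsewhere allophone [d].
Occurrence 4 (position 8): no conditioning environment matches → elsewhere allophone [d].

[d], [ɾ], [d], [d]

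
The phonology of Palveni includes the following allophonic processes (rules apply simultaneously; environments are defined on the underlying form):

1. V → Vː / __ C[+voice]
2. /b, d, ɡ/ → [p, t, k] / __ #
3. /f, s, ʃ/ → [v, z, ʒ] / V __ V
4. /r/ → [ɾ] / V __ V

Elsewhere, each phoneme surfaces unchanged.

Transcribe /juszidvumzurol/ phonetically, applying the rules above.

[jusziːdvuːmzuːɾoːl]

/j/ — not in any rule's target class → [j].
/u/ (between /j/ and /s/) is in the target of rule 1 but the environment (before a voiced consonant) is not met → [u].
/s/ (between /u/ and /z/) fails the environment for rule 3, so it stays [s].
/z/ — not in any rule's target class → [z].
/i/ (between /z/ and /d/): before a voiced consonant, so rule 1 applies → [iː].
/d/ (between /i/ and /v/) is in the target of rule 2 but the environment (word-finally) is not met → [d].
/v/ (between /d/ and /u/) is unaffected → [v].
/u/ — between /v/ and /m/, before a voiced consonant — surfaces as [uː] (rule 1).
/m/ (between /u/ and /z/) is unaffected → [m].
/z/ (between /m/ and /u/): no rule targets it → [z].
/u/ (between /z/ and /r/) occurs before a voiced consonant → [uː] by rule 1.
/r/ (between /u/ and /o/): between two vowels, so rule 4 applies → [ɾ].
/o/ (between /r/ and /l/): before a voiced consonant, so rule 1 applies → [oː].
/l/ — not in any rule's target class → [l].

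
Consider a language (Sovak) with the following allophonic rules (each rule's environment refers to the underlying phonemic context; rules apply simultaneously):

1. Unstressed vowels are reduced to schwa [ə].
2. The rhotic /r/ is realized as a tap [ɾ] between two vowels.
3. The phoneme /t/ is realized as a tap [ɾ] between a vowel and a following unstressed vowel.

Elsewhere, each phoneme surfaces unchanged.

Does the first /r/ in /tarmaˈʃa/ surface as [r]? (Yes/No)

/r/ (between /a/ and /m/) is in the target of rule 2 but the environment (between two vowels) is not met → [r].
The actual realization is [r], which matches [r].

Yes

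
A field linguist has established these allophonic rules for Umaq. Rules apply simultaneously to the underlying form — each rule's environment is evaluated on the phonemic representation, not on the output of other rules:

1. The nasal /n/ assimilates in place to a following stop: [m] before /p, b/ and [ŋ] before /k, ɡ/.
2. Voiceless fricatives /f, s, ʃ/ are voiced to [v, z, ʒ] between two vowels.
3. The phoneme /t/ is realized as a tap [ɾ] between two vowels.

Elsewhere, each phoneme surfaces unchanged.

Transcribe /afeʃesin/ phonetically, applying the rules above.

/a/ (word-initial): no rule targets it → [a].
/f/ (between /a/ and /e/): between two vowels, so rule 2 applies → [v].
/e/ — not in any rule's target class → [e].
/ʃ/ — between /e/ and /e/, between two vowels — surfaces as [ʒ] (rule 2).
/e/ (between /ʃ/ and /s/) is unaffected → [e].
Rule 2 applies to /s/ (between /e/ and /i/: between two vowels) → [z].
/i/ (between /s/ and /n/) is unaffected → [i].
/n/ (word-final): rule 1 targets it, but not before a labial or velar stop → unchanged [n].

[aveʒezin]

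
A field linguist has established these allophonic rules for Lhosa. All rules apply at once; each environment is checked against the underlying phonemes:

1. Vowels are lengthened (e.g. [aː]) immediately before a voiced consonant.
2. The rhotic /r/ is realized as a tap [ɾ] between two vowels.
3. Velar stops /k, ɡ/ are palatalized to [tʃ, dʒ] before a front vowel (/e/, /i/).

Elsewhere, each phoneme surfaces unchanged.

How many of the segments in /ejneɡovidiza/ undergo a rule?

Segments that undergo a rule: /e/ → [eː] (rule 1); /e/ → [eː] (rule 1); /o/ → [oː] (rule 1); /i/ → [iː] (rule 1); /i/ → [iː] (rule 1).
All other segments surface unchanged.

5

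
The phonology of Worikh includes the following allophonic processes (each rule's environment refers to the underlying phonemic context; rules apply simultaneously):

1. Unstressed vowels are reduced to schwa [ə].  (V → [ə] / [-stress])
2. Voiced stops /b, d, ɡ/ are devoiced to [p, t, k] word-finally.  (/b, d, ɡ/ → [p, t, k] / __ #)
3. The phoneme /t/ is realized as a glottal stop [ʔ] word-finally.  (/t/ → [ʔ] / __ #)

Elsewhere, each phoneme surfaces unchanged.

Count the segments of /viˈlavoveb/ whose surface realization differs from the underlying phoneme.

Segments that undergo a rule: /i/ → [ə] (rule 1); /o/ → [ə] (rule 1); /e/ → [ə] (rule 1); /b/ → [p] (rule 2).
All other segments surface unchanged.

4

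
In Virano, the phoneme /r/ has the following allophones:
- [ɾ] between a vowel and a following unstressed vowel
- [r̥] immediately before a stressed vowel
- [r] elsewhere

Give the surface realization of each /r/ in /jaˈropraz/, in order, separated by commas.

Occurrence 1 (position 3): immediately before a stressed vowel → [r̥].
Occurrence 2 (position 6): no conditioning environment matches → elsewhere allophone [r].

[r̥], [r]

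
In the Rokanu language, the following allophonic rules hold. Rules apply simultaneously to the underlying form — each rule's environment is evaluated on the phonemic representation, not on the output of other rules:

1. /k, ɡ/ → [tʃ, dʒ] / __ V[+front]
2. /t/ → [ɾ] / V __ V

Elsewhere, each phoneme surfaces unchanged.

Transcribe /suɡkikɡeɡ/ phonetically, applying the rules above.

[suɡtʃikdʒeɡ]

/s/ (word-initial) is unaffected → [s].
/u/ (between /s/ and /ɡ/) is unaffected → [u].
/ɡ/ (between /u/ and /k/) fails the environment for rule 1, so it stays [ɡ].
/k/ (between /ɡ/ and /i/): before a front vowel, so rule 1 applies → [tʃ].
/i/ (between /k/ and /k/) is unaffected → [i].
/k/ (between /i/ and /ɡ/): rule 1 targets it, but not before a front vowel → unchanged [k].
/ɡ/ (between /k/ and /e/): before a front vowel, so rule 1 applies → [dʒ].
/e/ (between /ɡ/ and /ɡ/) is unaffected → [e].
/ɡ/ (word-final) is in the target of rule 1 but the environment (before a front vowel) is not met → [ɡ].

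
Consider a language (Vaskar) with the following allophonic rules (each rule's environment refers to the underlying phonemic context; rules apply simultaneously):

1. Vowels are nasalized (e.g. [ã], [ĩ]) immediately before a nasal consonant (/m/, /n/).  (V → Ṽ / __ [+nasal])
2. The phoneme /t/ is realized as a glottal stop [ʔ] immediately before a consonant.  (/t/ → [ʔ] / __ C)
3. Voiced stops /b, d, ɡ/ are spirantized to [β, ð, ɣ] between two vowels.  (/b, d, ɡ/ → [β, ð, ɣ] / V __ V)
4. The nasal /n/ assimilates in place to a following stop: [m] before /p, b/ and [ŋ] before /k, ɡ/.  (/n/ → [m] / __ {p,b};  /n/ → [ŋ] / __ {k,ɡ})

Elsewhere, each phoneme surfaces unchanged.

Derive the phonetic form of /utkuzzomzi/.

/u/ (word-initial) is in the target of rule 1 but the environment (before a nasal consonant) is not met → [u].
/t/ meets the environment for rule 2 (immediately before a consonant) → [ʔ].
/k/ (between /t/ and /u/): no rule targets it → [k].
/u/ — between /k/ and /z/; rule 1 does not apply here → [u].
/z/ stays [z].
/z/ (between /z/ and /o/) is unaffected → [z].
/o/ — between /z/ and /m/, before a nasal consonant — surfaces as [õ] (rule 1).
/m/ (between /o/ and /z/): no rule targets it → [m].
/z/ — not in any rule's target class → [z].
/i/ — word-final; rule 1 does not apply here → [i].

[uʔkuzzõmzi]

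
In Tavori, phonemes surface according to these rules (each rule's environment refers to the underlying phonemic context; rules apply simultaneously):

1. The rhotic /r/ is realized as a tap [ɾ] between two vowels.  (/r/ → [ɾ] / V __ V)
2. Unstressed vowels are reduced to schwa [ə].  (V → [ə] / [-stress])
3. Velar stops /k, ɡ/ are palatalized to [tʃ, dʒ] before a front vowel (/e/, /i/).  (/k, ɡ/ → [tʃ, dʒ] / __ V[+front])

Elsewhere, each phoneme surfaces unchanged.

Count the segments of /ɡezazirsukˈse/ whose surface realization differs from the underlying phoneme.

5

Segments that undergo a rule: /ɡ/ → [dʒ] (rule 3); /e/ → [ə] (rule 2); /a/ → [ə] (rule 2); /i/ → [ə] (rule 2); /u/ → [ə] (rule 2).
All other segments surface unchanged.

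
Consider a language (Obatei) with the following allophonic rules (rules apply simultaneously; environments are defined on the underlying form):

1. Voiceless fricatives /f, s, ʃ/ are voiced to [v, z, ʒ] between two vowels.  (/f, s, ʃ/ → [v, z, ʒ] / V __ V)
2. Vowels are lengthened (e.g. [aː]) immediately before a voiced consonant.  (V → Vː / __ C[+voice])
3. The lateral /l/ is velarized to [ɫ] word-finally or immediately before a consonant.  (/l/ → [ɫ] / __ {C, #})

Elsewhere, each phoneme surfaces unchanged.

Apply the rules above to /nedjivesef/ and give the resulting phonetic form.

/n/ (word-initial): no rule targets it → [n].
/e/ (between /n/ and /d/) occurs before a voiced consonant → [eː] by rule 2.
/d/ stays [d].
/j/ (between /d/ and /i/) is unaffected → [j].
Rule 2 applies to /i/ (between /j/ and /v/: before a voiced consonant) → [iː].
/v/ (between /i/ and /e/): no rule targets it → [v].
/e/ (between /v/ and /s/) is in the target of rule 2 but the environment (before a voiced consonant) is not met → [e].
/s/ (between /e/ and /e/) occurs between two vowels → [z] by rule 1.
/e/ (between /s/ and /f/) fails the environment for rule 2, so it stays [e].
/f/ (word-final) fails the environment for rule 1, so it stays [f].

[neːdjiːvezef]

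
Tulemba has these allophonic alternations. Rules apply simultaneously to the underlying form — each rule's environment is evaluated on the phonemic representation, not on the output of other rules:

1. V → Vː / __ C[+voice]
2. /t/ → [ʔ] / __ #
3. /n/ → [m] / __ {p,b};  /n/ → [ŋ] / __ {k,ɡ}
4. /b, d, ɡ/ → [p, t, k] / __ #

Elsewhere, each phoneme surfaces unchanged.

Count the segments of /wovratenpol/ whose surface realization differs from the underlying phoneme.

4

Segments that undergo a rule: /o/ → [oː] (rule 1); /e/ → [eː] (rule 1); /n/ → [m] (rule 3); /o/ → [oː] (rule 1).
All other segments surface unchanged.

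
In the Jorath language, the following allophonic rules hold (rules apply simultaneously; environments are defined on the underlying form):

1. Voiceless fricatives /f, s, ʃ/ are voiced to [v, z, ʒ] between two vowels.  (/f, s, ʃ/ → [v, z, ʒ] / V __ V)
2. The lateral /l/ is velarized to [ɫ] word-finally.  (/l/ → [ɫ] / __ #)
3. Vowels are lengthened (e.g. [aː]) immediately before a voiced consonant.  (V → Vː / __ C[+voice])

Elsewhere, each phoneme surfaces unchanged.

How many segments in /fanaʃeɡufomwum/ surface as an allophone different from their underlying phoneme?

6

Segments that undergo a rule: /a/ → [aː] (rule 3); /ʃ/ → [ʒ] (rule 1); /e/ → [eː] (rule 3); /f/ → [v] (rule 1); /o/ → [oː] (rule 3); /u/ → [uː] (rule 3).
All other segments surface unchanged.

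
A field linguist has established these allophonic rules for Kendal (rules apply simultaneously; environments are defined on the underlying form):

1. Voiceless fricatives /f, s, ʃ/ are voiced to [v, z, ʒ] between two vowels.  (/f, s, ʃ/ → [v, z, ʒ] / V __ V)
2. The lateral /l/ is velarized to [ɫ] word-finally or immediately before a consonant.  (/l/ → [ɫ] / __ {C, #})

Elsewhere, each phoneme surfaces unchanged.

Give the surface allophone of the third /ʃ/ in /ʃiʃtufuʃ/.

[ʃ]

/ʃ/ — word-final; rule 1 does not apply here → [ʃ].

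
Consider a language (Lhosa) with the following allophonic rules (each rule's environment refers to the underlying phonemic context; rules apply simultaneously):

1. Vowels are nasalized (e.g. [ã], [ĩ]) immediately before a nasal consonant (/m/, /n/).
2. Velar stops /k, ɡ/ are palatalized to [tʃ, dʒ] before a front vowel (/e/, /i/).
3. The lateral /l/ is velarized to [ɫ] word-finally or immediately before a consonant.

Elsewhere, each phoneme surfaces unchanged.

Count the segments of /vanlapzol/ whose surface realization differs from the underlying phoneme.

Segments that undergo a rule: /a/ → [ã] (rule 1); /l/ → [ɫ] (rule 3).
All other segments surface unchanged.

2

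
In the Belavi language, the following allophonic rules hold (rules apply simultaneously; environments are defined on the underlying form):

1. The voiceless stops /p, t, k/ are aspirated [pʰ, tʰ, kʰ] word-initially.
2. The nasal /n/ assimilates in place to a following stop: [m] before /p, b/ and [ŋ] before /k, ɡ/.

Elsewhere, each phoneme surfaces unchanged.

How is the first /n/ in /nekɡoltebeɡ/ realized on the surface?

[n]

/n/ (word-initial): rule 2 targets it, but not before a labial or velar stop → unchanged [n].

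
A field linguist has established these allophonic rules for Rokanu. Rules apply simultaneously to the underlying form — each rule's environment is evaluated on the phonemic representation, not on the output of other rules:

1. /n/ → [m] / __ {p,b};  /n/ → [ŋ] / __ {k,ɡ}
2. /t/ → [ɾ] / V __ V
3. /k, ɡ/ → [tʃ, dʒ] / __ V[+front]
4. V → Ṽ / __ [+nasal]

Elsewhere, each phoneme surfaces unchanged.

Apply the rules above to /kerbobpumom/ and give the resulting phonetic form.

[tʃerbobpũmõm]

Rule 3 applies to /k/ (word-initial: before a front vowel) → [tʃ].
/e/ (between /k/ and /r/): rule 4 targets it, but not before a nasal consonant → unchanged [e].
/r/ (between /e/ and /b/): no rule targets it → [r].
/b/ (between /r/ and /o/) is unaffected → [b].
/o/ (between /b/ and /b/) is in the target of rule 4 but the environment (before a nasal consonant) is not met → [o].
/b/ — not in any rule's target class → [b].
/p/ (between /b/ and /u/) is unaffected → [p].
/u/ — between /p/ and /m/, before a nasal consonant — surfaces as [ũ] (rule 4).
/m/ stays [m].
/o/ meets the environment for rule 4 (before a nasal consonant) → [õ].
/m/ stays [m].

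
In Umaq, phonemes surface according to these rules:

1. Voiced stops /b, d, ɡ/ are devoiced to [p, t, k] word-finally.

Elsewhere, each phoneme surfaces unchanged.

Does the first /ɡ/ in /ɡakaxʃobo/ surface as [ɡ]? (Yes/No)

Yes

/ɡ/ — word-initial; rule 1 does not apply here → [ɡ].
The actual realization is [ɡ], which matches [ɡ].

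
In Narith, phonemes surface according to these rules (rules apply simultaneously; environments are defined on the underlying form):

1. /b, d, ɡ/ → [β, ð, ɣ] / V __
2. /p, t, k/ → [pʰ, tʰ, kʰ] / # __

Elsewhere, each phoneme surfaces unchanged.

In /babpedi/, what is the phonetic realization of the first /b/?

/b/ (word-initial) fails the environment for rule 1, so it stays [b].

[b]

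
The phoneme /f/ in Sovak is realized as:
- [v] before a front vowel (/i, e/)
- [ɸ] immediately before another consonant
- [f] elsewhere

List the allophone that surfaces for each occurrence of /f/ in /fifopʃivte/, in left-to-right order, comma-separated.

Occurrence 1 (position 1): before a front vowel (/i, e/) → [v].
Occurrence 2 (position 3): no conditioning environment matches → elsewhere allophone [f].

[v], [f]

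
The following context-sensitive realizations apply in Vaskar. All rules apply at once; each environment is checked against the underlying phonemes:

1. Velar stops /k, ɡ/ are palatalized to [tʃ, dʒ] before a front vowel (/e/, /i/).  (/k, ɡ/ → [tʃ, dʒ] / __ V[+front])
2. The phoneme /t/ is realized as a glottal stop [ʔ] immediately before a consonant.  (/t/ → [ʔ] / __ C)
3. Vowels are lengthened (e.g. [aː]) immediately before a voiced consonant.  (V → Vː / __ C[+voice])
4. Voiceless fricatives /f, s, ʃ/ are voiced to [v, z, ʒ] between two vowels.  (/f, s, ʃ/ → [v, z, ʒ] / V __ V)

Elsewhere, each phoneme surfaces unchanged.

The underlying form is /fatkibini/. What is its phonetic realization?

[faʔtʃiːbiːni]

/f/ (word-initial) is in the target of rule 4 but the environment (between two vowels) is not met → [f].
/a/ (between /f/ and /t/) fails the environment for rule 3, so it stays [a].
/t/ meets the environment for rule 2 (immediately before a consonant) → [ʔ].
/k/ (between /t/ and /i/) occurs before a front vowel → [tʃ] by rule 1.
/i/ meets the environment for rule 3 (before a voiced consonant) → [iː].
/b/ — not in any rule's target class → [b].
/i/ (between /b/ and /n/) occurs before a voiced consonant → [iː] by rule 3.
/n/ (between /i/ and /i/): no rule targets it → [n].
/i/ (word-final): rule 3 targets it, but not before a voiced consonant → unchanged [i].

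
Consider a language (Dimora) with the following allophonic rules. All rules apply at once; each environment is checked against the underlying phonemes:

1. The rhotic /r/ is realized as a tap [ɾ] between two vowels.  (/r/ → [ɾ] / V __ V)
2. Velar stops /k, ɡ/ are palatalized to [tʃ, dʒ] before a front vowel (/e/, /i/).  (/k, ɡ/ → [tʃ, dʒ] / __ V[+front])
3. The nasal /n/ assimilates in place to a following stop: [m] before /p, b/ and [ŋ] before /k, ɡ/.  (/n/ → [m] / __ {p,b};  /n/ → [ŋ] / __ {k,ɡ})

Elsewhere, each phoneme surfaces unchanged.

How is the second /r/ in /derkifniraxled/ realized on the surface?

[ɾ]

/r/ (between /i/ and /a/) occurs between two vowels → [ɾ] by rule 1.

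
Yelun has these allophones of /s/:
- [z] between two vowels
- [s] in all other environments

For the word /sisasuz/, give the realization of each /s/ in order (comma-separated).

[s], [z], [z]

Occurrence 1 (position 1): no conditioning environment matches → elsewhere allophone [s].
Occurrence 2 (position 3): between two vowels → [z].
Occurrence 3 (position 5): between two vowels → [z].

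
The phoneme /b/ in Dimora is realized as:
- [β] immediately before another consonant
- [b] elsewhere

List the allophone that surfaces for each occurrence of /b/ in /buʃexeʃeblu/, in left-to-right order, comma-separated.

Occurrence 1 (position 1): no conditioning environment matches → elsewhere allophone [b].
Occurrence 2 (position 9): immediately before another consonant → [β].

[b], [β]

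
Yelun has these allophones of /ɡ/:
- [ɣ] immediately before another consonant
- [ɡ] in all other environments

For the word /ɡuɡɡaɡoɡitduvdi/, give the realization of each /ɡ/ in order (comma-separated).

[ɡ], [ɣ], [ɡ], [ɡ], [ɡ]

Occurrence 1 (position 1): no conditioning environment matches → elsewhere allophone [ɡ].
Occurrence 2 (position 3): immediately before another consonant → [ɣ].
Occurrence 3 (position 4): no conditioning environment matches → elsewhere allophone [ɡ].
Occurrence 4 (position 6): no conditioning environment matches → elsewhere allophone [ɡ].
Occurrence 5 (position 8): no conditioning environment matches → elsewhere allophone [ɡ].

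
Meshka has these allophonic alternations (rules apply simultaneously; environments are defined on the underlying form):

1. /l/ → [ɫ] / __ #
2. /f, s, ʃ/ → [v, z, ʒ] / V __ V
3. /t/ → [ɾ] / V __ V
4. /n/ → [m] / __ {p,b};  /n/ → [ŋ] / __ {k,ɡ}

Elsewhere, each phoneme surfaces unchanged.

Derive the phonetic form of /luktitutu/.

/l/ — word-initial; rule 1 does not apply here → [l].
/u/ stays [u].
/k/ — not in any rule's target class → [k].
/t/ (between /k/ and /i/) fails the environment for rule 3, so it stays [t].
/i/ (between /t/ and /t/): no rule targets it → [i].
/t/ — between /i/ and /u/, between two vowels — surfaces as [ɾ] (rule 3).
/u/ (between /t/ and /t/): no rule targets it → [u].
/t/ (between /u/ and /u/) occurs between two vowels → [ɾ] by rule 3.
/u/ stays [u].

[luktiɾuɾu]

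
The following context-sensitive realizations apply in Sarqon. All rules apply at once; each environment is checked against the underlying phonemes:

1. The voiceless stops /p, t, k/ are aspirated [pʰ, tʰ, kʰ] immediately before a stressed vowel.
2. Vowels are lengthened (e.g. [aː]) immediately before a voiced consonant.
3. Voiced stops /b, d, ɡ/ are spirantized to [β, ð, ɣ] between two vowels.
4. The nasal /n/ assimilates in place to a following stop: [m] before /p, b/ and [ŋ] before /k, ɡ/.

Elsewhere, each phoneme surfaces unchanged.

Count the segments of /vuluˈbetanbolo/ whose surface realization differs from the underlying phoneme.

Segments that undergo a rule: /u/ → [uː] (rule 2); /u/ → [uː] (rule 2); /b/ → [β] (rule 3); /a/ → [aː] (rule 2); /n/ → [m] (rule 4); /o/ → [oː] (rule 2).
All other segments surface unchanged.

6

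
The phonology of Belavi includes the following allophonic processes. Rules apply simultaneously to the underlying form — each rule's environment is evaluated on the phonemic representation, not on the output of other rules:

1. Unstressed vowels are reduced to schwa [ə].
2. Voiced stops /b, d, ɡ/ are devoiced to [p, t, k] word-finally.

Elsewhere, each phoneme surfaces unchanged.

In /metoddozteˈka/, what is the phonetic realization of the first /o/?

[ə]

/o/ meets the environment for rule 1 (in an unstressed syllable) → [ə].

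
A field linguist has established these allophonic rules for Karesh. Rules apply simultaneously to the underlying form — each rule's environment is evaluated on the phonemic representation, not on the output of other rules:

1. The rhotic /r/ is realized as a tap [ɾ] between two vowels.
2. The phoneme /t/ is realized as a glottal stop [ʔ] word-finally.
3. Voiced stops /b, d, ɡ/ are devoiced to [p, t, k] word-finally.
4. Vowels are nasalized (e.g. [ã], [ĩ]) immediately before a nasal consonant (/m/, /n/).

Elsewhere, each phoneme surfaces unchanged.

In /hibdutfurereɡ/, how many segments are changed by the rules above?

3

Segments that undergo a rule: /r/ → [ɾ] (rule 1); /r/ → [ɾ] (rule 1); /ɡ/ → [k] (rule 3).
All other segments surface unchanged.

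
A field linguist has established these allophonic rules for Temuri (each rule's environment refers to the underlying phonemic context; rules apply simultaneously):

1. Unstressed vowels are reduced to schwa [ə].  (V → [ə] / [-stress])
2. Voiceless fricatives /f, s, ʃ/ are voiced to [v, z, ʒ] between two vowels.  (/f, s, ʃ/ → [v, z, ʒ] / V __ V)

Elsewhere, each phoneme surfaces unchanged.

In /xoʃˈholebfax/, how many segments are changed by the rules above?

3

Segments that undergo a rule: /o/ → [ə] (rule 1); /e/ → [ə] (rule 1); /a/ → [ə] (rule 1).
All other segments surface unchanged.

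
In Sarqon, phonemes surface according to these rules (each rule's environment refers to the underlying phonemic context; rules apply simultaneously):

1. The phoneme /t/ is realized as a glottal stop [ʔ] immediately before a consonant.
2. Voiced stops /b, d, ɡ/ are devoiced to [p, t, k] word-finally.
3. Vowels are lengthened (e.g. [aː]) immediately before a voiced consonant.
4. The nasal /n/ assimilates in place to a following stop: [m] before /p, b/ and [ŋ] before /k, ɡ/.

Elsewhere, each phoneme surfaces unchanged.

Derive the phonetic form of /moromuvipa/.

[moːroːmuːvipa]

/m/ (word-initial) is unaffected → [m].
/o/ (between /m/ and /r/) occurs before a voiced consonant → [oː] by rule 3.
/r/ stays [r].
/o/ meets the environment for rule 3 (before a voiced consonant) → [oː].
/m/ stays [m].
Rule 3 applies to /u/ (between /m/ and /v/: before a voiced consonant) → [uː].
/v/ stays [v].
/i/ (between /v/ and /p/) is in the target of rule 3 but the environment (before a voiced consonant) is not met → [i].
/p/ (between /i/ and /a/): no rule targets it → [p].
/a/ (word-final) fails the environment for rule 3, so it stays [a].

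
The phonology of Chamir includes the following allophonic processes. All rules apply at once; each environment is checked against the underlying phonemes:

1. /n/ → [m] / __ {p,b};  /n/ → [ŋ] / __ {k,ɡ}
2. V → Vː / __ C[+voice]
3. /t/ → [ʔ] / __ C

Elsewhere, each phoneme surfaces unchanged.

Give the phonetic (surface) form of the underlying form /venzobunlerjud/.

[veːnzoːbuːnleːrjuːd]

/v/ (word-initial) is unaffected → [v].
Rule 2 applies to /e/ (between /v/ and /n/: before a voiced consonant) → [eː].
/n/ — between /e/ and /z/; rule 1 does not apply here → [n].
/z/ (between /n/ and /o/) is unaffected → [z].
/o/ — between /z/ and /b/, before a voiced consonant — surfaces as [oː] (rule 2).
/b/ — not in any rule's target class → [b].
/u/ (between /b/ and /n/): before a voiced consonant, so rule 2 applies → [uː].
/n/ (between /u/ and /l/): rule 1 targets it, but not before a labial or velar stop → unchanged [n].
/l/ (between /n/ and /e/) is unaffected → [l].
/e/ (between /l/ and /r/) occurs before a voiced consonant → [eː] by rule 2.
/r/ (between /e/ and /j/) is unaffected → [r].
/j/ (between /r/ and /u/) is unaffected → [j].
Rule 2 applies to /u/ (between /j/ and /d/: before a voiced consonant) → [uː].
/d/ stays [d].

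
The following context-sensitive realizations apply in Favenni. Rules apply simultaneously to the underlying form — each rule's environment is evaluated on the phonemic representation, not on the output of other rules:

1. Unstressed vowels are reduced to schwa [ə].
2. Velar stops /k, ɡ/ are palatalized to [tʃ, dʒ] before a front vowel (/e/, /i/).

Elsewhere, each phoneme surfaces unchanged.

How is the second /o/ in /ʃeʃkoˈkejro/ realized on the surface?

[ə]

/o/ — word-final, in an unstressed syllable — surfaces as [ə] (rule 1).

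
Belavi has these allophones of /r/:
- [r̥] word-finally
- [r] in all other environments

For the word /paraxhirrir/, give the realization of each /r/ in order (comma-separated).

[r], [r], [r], [r̥]

Occurrence 1 (position 3): no conditioning environment matches → elsewhere allophone [r].
Occurrence 2 (position 8): no conditioning environment matches → elsewhere allophone [r].
Occurrence 3 (position 9): no conditioning environment matches → elsewhere allophone [r].
Occurrence 4 (position 11): word-finally → [r̥].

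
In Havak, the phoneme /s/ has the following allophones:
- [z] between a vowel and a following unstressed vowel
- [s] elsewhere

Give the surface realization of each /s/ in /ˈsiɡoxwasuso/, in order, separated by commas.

Occurrence 1 (position 1): no conditioning environment matches → elsewhere allophone [s].
Occurrence 2 (position 8): between a vowel and a following unstressed vowel → [z].
Occurrence 3 (position 10): between a vowel and a following unstressed vowel → [z].

[s], [z], [z]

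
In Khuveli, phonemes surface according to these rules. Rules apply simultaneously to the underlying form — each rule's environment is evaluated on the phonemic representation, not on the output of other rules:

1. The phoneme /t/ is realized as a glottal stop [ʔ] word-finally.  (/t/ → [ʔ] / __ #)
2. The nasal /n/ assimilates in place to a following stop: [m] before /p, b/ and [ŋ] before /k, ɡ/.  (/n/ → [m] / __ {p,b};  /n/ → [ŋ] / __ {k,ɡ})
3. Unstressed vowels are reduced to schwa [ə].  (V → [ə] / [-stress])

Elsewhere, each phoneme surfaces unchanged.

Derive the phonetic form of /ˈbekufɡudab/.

[ˈbekəfɡədəb]

/e/ (between /b/ and /k/) fails the environment for rule 3, so it stays [e].
Rule 3 applies to /u/ (between /k/ and /f/: in an unstressed syllable) → [ə].
/u/ — between /ɡ/ and /d/, in an unstressed syllable — surfaces as [ə] (rule 3).
Rule 3 applies to /a/ (between /d/ and /b/: in an unstressed syllable) → [ə].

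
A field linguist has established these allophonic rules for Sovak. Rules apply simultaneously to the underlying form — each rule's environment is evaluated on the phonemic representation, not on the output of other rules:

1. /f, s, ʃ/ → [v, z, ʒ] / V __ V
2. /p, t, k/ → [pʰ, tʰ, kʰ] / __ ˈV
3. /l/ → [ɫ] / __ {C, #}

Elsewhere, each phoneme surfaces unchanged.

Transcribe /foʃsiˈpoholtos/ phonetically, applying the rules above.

/f/ (word-initial): rule 1 targets it, but not between two vowels → unchanged [f].
/o/ (between /f/ and /ʃ/) is unaffected → [o].
/ʃ/ (between /o/ and /s/) is in the target of rule 1 but the environment (between two vowels) is not met → [ʃ].
/s/ (between /ʃ/ and /i/) fails the environment for rule 1, so it stays [s].
/i/ (between /s/ and /p/) is unaffected → [i].
/p/ meets the environment for rule 2 (immediately before a stressed vowel) → [pʰ].
/o/ — not in any rule's target class → [o].
/h/ (between /o/ and /o/) is unaffected → [h].
/o/ (between /h/ and /l/) is unaffected → [o].
/l/ — between /o/ and /t/, word-finally or immediately before a consonant — surfaces as [ɫ] (rule 3).
/t/ — between /l/ and /o/; rule 2 does not apply here → [t].
/o/ (between /t/ and /s/): no rule targets it → [o].
/s/ (word-final) is in the target of rule 1 but the environment (between two vowels) is not met → [s].

[foʃsiˈpʰohoɫtos]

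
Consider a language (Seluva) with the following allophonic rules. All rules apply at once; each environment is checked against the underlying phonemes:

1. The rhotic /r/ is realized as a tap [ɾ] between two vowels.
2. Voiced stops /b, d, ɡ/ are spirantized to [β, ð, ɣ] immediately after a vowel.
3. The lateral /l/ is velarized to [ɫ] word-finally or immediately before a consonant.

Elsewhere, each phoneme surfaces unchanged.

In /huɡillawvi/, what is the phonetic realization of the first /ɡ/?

[ɣ]

/ɡ/ — between /u/ and /i/, immediately after a vowel — surfaces as [ɣ] (rule 2).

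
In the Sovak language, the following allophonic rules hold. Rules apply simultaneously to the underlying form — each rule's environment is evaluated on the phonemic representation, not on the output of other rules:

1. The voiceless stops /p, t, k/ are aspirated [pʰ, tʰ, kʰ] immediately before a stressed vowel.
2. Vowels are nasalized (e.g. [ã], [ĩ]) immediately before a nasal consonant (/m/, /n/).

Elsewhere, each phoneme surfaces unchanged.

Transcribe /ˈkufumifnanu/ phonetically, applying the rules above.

/k/ (word-initial): immediately before a stressed vowel, so rule 1 applies → [kʰ].
/u/ (between /k/ and /f/) is in the target of rule 2 but the environment (before a nasal consonant) is not met → [u].
/u/ meets the environment for rule 2 (before a nasal consonant) → [ũ].
/i/ (between /m/ and /f/) is in the target of rule 2 but the environment (before a nasal consonant) is not met → [i].
/a/ (between /n/ and /n/) occurs before a nasal consonant → [ã] by rule 2.
/u/ (word-final): rule 2 targets it, but not before a nasal consonant → unchanged [u].

[ˈkʰufũmifnãnu]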